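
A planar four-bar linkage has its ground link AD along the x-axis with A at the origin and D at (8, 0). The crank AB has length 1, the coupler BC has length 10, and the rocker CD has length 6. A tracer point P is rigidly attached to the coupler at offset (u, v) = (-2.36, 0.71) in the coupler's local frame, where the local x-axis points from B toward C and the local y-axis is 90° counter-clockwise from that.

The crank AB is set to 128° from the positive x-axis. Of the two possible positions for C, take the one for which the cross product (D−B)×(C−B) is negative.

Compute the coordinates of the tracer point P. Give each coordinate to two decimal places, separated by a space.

-1.90 2.89

A=(0,0), D=(8.00,0)
B = A + 1.00·(cos128°, sin128°) = (-0.6157, 0.7880)
|BD| = 8.6516
circle(B,10.00) ∩ circle(D,6.00): a=8.0245, h=5.9671
  candidates: C₊=(7.9190,5.9995) cross=51.625; C₋=(6.8320,-5.8852) cross=-51.625
  mode - wants cross < 0 → take C=(6.8320,-5.8852) (cross=-51.625)
ex = (C−B)/|BC| = (0.7448,-0.6673); ey = (0.6673,0.7448)
P = B + -2.36·ex + 0.71·ey = (-1.8995,2.8917)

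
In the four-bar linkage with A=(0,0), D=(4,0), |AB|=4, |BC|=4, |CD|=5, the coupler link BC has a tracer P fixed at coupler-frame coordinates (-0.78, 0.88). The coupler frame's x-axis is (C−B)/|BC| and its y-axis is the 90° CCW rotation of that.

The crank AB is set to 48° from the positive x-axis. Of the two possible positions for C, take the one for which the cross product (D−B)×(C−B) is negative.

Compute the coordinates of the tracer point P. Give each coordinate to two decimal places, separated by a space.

3.77 2.55

A=(0,0), D=(4.00,0)
B = A + 4.00·(cos48°, sin48°) = (2.6765, 2.9726)
|BD| = 3.2539
circle(B,4.00) ∩ circle(D,5.00): a=0.2440, h=3.9926
  candidates: C₊=(6.4231,4.3736) cross=12.991; C₋=(-0.8716,1.1258) cross=-12.991
  mode - wants cross < 0 → take C=(-0.8716,1.1258) (cross=-12.991)
ex = (C−B)/|BC| = (-0.8870,-0.4617); ey = (0.4617,-0.8870)
P = B + -0.78·ex + 0.88·ey = (3.7747,2.5521)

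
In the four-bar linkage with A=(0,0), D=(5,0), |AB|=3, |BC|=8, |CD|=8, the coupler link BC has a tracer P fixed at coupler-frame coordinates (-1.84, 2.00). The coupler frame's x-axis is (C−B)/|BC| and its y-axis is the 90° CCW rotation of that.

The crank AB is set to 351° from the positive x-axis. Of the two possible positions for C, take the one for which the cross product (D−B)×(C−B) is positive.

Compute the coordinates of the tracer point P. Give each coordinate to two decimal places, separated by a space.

1.15 -2.49

A=(0,0), D=(5.00,0)
B = A + 3.00·(cos351°, sin351°) = (2.9631, -0.4693)
|BD| = 2.0903
circle(B,8.00) ∩ circle(D,8.00): a=1.0451, h=7.9314
  candidates: C₊=(2.2008,7.4943) cross=16.579; C₋=(5.7623,-7.9636) cross=-16.579
  mode + wants cross > 0 → take C=(2.2008,7.4943) (cross=16.579)
ex = (C−B)/|BC| = (-0.0953,0.9955); ey = (-0.9955,-0.0953)
P = B + -1.84·ex + 2.00·ey = (1.1475,-2.4915)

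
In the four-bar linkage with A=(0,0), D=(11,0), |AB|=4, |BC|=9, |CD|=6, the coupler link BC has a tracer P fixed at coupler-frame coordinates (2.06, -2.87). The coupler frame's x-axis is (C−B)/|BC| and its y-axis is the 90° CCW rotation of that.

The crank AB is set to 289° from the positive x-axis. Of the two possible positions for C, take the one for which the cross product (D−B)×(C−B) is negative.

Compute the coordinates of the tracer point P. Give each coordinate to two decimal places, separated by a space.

2.62 -7.06

A=(0,0), D=(11.00,0)
B = A + 4.00·(cos289°, sin289°) = (1.3023, -3.7821)
|BD| = 10.4091
circle(B,9.00) ∩ circle(D,6.00): a=7.3661, h=5.1711
  candidates: C₊=(6.2861,3.7120) cross=53.827; C₋=(10.0438,-5.9233) cross=-53.827
  mode - wants cross < 0 → take C=(10.0438,-5.9233) (cross=-53.827)
ex = (C−B)/|BC| = (0.9713,-0.2379); ey = (0.2379,0.9713)
P = B + 2.06·ex + -2.87·ey = (2.6203,-7.0598)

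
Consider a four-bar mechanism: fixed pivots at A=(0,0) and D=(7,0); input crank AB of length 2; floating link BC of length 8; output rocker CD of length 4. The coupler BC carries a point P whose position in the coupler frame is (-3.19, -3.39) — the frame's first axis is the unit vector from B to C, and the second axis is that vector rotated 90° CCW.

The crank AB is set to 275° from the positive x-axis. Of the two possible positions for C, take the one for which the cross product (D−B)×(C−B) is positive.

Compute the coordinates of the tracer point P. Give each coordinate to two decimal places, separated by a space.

A=(0,0), D=(7.00,0)
B = A + 2.00·(cos275°, sin275°) = (0.1743, -1.9924)
|BD| = 7.1105
circle(B,8.00) ∩ circle(D,4.00): a=6.9305, h=3.9959
  candidates: C₊=(5.7075,3.7854) cross=28.413; C₋=(7.9469,-3.8863) cross=-28.413
  mode + wants cross > 0 → take C=(5.7075,3.7854) (cross=28.413)
ex = (C−B)/|BC| = (0.6917,0.7222); ey = (-0.7222,0.6917)
P = B + -3.19·ex + -3.39·ey = (0.4163,-6.6410)

0.42 -6.64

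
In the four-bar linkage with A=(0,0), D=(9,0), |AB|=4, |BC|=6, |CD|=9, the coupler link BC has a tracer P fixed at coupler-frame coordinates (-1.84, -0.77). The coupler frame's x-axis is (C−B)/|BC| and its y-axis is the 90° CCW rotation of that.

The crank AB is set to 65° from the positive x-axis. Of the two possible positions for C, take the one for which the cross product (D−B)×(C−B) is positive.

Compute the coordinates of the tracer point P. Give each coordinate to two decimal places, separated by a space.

1.13 1.71

A=(0,0), D=(9.00,0)
B = A + 4.00·(cos65°, sin65°) = (1.6905, 3.6252)
|BD| = 8.1591
circle(B,6.00) ∩ circle(D,9.00): a=1.3219, h=5.8526
  candidates: C₊=(5.4751,8.2810) cross=47.752; C₋=(0.2744,-2.2053) cross=-47.752
  mode + wants cross > 0 → take C=(5.4751,8.2810) (cross=47.752)
ex = (C−B)/|BC| = (0.6308,0.7760); ey = (-0.7760,0.6308)
P = B + -1.84·ex + -0.77·ey = (1.1273,1.7118)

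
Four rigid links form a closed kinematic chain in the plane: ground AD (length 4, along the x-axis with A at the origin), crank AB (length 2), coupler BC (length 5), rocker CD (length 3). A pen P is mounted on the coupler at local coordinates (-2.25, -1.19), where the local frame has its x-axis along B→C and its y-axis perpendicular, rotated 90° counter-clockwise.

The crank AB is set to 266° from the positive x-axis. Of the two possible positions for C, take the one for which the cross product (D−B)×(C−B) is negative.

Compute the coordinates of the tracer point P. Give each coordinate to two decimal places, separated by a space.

-2.57 -2.76

A=(0,0), D=(4.00,0)
B = A + 2.00·(cos266°, sin266°) = (-0.1395, -1.9951)
|BD| = 4.5952
circle(B,5.00) ∩ circle(D,3.00): a=4.0386, h=2.9479
  candidates: C₊=(2.2186,2.4139) cross=13.546; C₋=(4.7784,-2.8972) cross=-13.546
  mode - wants cross < 0 → take C=(4.7784,-2.8972) (cross=-13.546)
ex = (C−B)/|BC| = (0.9836,-0.1804); ey = (0.1804,0.9836)
P = B + -2.25·ex + -1.19·ey = (-2.5673,-2.7596)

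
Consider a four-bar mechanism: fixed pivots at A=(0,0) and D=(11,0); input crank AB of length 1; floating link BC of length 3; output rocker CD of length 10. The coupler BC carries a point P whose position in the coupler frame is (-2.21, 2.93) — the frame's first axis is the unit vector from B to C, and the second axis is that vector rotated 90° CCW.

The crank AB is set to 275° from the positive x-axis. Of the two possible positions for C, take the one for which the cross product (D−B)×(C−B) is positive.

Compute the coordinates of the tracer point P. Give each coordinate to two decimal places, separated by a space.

A=(0,0), D=(11.00,0)
B = A + 1.00·(cos275°, sin275°) = (0.0872, -0.9962)
|BD| = 10.9582
circle(B,3.00) ∩ circle(D,10.00): a=1.3270, h=2.6906
  candidates: C₊=(1.1640,1.8039) cross=29.484; C₋=(1.6532,-3.5550) cross=-29.484
  mode + wants cross > 0 → take C=(1.1640,1.8039) (cross=29.484)
ex = (C−B)/|BC| = (0.3590,0.9334); ey = (-0.9334,0.3590)
P = B + -2.21·ex + 2.93·ey = (-3.4409,-2.0071)

-3.44 -2.01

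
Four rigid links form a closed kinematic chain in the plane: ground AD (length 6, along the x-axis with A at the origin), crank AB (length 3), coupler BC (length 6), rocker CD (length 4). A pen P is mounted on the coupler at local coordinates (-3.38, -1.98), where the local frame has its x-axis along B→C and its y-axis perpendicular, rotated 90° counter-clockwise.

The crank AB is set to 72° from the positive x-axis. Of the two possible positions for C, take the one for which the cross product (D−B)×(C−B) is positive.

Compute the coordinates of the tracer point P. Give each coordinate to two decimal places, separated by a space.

-2.05 0.31

A=(0,0), D=(6.00,0)
B = A + 3.00·(cos72°, sin72°) = (0.9271, 2.8532)
|BD| = 5.8203
circle(B,6.00) ∩ circle(D,4.00): a=4.6283, h=3.8183
  candidates: C₊=(6.8328,3.9123) cross=22.223; C₋=(3.0893,-2.7437) cross=-22.223
  mode + wants cross > 0 → take C=(6.8328,3.9123) (cross=22.223)
ex = (C−B)/|BC| = (0.9843,0.1765); ey = (-0.1765,0.9843)
P = B + -3.38·ex + -1.98·ey = (-2.0503,0.3076)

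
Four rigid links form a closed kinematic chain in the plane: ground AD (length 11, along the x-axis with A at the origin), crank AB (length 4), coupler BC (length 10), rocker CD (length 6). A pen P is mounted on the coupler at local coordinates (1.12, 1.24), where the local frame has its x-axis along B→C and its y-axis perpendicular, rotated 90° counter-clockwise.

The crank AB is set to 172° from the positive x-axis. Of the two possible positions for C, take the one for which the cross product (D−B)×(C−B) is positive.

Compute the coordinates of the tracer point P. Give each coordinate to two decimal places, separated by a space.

A=(0,0), D=(11.00,0)
B = A + 4.00·(cos172°, sin172°) = (-3.9611, 0.5567)
|BD| = 14.9714
circle(B,10.00) ∩ circle(D,6.00): a=9.6231, h=2.7195
  candidates: C₊=(5.7565,2.9165) cross=40.715; C₋=(5.5543,-2.5187) cross=-40.715
  mode + wants cross > 0 → take C=(5.7565,2.9165) (cross=40.715)
ex = (C−B)/|BC| = (0.9718,0.2360); ey = (-0.2360,0.9718)
P = B + 1.12·ex + 1.24·ey = (-3.1653,2.0260)

-3.17 2.03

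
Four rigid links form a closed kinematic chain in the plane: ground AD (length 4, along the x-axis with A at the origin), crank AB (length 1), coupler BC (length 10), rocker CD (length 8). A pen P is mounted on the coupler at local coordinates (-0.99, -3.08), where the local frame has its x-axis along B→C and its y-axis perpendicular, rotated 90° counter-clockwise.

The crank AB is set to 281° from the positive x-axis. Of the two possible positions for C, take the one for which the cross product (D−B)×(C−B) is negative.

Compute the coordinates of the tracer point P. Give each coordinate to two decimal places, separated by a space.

-2.38 -2.95

A=(0,0), D=(4.00,0)
B = A + 1.00·(cos281°, sin281°) = (0.1908, -0.9816)
|BD| = 3.9336
circle(B,10.00) ∩ circle(D,8.00): a=6.5427, h=7.5626
  candidates: C₊=(4.6393,7.9744) cross=29.748; C₋=(8.4138,-6.6722) cross=-29.748
  mode - wants cross < 0 → take C=(8.4138,-6.6722) (cross=-29.748)
ex = (C−B)/|BC| = (0.8223,-0.5691); ey = (0.5691,0.8223)
P = B + -0.99·ex + -3.08·ey = (-2.3760,-2.9509)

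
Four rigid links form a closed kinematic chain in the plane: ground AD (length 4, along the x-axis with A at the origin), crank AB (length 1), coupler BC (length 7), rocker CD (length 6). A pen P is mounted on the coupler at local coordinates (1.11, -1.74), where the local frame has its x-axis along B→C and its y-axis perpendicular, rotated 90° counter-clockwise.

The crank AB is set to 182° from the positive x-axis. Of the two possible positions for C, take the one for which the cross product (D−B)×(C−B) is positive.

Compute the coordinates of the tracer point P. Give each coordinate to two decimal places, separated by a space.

A=(0,0), D=(4.00,0)
B = A + 1.00·(cos182°, sin182°) = (-0.9994, -0.0349)
|BD| = 4.9995
circle(B,7.00) ∩ circle(D,6.00): a=3.7999, h=5.8789
  candidates: C₊=(2.7594,5.8703) cross=29.391; C₋=(2.8414,-5.8871) cross=-29.391
  mode + wants cross > 0 → take C=(2.7594,5.8703) (cross=29.391)
ex = (C−B)/|BC| = (0.5370,0.8436); ey = (-0.8436,0.5370)
P = B + 1.11·ex + -1.74·ey = (1.0645,-0.0328)

1.06 -0.03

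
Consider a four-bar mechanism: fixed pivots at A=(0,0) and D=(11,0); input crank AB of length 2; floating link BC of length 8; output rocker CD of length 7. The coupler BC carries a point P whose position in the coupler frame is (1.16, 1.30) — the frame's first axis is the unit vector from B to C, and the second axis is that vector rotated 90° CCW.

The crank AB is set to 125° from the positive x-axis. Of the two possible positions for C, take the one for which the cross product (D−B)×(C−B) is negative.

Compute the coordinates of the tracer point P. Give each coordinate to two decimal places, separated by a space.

A=(0,0), D=(11.00,0)
B = A + 2.00·(cos125°, sin125°) = (-1.1472, 1.6383)
|BD| = 12.2571
circle(B,8.00) ∩ circle(D,7.00): a=6.7405, h=4.3089
  candidates: C₊=(6.1087,5.0076) cross=52.814; C₋=(4.9569,-3.5328) cross=-52.814
  mode - wants cross < 0 → take C=(4.9569,-3.5328) (cross=-52.814)
ex = (C−B)/|BC| = (0.7630,-0.6464); ey = (0.6464,0.7630)
P = B + 1.16·ex + 1.30·ey = (0.5782,1.8804)

0.58 1.88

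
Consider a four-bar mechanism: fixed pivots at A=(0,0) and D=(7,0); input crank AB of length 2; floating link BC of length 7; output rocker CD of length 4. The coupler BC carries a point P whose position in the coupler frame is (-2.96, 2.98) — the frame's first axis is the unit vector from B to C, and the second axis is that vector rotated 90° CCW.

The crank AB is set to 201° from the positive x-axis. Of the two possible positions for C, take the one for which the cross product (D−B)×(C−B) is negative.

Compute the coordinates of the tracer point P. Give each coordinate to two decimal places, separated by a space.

A=(0,0), D=(7.00,0)
B = A + 2.00·(cos201°, sin201°) = (-1.8672, -0.7167)
|BD| = 8.8961
circle(B,7.00) ∩ circle(D,4.00): a=6.3028, h=3.0455
  candidates: C₊=(4.1698,2.8266) cross=27.093; C₋=(4.6605,-3.2445) cross=-27.093
  mode - wants cross < 0 → take C=(4.6605,-3.2445) (cross=-27.093)
ex = (C−B)/|BC| = (0.9325,-0.3611); ey = (0.3611,0.9325)
P = B + -2.96·ex + 2.98·ey = (-3.5513,3.1311)

-3.55 3.13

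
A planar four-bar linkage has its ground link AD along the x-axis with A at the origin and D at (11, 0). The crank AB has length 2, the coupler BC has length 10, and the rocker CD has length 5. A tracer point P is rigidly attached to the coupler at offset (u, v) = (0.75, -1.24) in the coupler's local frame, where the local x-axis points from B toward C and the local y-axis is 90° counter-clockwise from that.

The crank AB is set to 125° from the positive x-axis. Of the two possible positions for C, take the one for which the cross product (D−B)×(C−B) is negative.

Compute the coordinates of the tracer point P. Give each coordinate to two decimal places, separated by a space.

A=(0,0), D=(11.00,0)
B = A + 2.00·(cos125°, sin125°) = (-1.1472, 1.6383)
|BD| = 12.2571
circle(B,10.00) ∩ circle(D,5.00): a=9.1880, h=3.9472
  candidates: C₊=(8.4860,4.3220) cross=48.381; C₋=(7.4308,-3.5016) cross=-48.381
  mode - wants cross < 0 → take C=(7.4308,-3.5016) (cross=-48.381)
ex = (C−B)/|BC| = (0.8578,-0.5140); ey = (0.5140,0.8578)
P = B + 0.75·ex + -1.24·ey = (-1.1411,0.1891)

-1.14 0.19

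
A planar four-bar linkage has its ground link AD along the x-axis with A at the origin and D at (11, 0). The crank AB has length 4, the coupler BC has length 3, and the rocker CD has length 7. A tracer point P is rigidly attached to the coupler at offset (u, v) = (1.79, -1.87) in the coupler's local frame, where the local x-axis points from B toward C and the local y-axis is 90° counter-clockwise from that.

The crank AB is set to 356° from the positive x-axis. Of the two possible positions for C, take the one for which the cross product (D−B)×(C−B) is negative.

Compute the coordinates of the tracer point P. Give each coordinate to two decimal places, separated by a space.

2.64 -2.49

A=(0,0), D=(11.00,0)
B = A + 4.00·(cos356°, sin356°) = (3.9903, -0.2790)
|BD| = 7.0153
circle(B,3.00) ∩ circle(D,7.00): a=0.6567, h=2.9272
  candidates: C₊=(4.5300,2.6720) cross=20.535; C₋=(4.7629,-3.1778) cross=-20.535
  mode - wants cross < 0 → take C=(4.7629,-3.1778) (cross=-20.535)
ex = (C−B)/|BC| = (0.2575,-0.9663); ey = (0.9663,0.2575)
P = B + 1.79·ex + -1.87·ey = (2.6443,-2.4903)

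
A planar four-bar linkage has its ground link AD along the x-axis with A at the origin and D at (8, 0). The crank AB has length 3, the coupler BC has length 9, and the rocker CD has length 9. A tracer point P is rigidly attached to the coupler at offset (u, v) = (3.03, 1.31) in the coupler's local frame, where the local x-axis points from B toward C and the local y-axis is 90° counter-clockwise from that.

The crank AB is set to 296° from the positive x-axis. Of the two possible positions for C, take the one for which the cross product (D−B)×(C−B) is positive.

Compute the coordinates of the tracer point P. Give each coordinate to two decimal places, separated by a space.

A=(0,0), D=(8.00,0)
B = A + 3.00·(cos296°, sin296°) = (1.3151, -2.6964)
|BD| = 7.2082
circle(B,9.00) ∩ circle(D,9.00): a=3.6041, h=8.2468
  candidates: C₊=(1.5726,6.2999) cross=59.445; C₋=(7.7425,-8.9963) cross=-59.445
  mode + wants cross > 0 → take C=(1.5726,6.2999) (cross=59.445)
ex = (C−B)/|BC| = (0.0286,0.9996); ey = (-0.9996,0.0286)
P = B + 3.03·ex + 1.31·ey = (0.0924,0.3699)

0.09 0.37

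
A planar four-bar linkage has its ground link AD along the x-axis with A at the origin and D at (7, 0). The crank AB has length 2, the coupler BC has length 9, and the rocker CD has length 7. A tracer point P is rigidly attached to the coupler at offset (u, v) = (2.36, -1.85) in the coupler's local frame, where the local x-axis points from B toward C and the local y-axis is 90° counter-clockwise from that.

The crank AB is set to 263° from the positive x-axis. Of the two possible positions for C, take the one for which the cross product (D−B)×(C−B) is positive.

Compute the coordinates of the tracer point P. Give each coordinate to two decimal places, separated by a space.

A=(0,0), D=(7.00,0)
B = A + 2.00·(cos263°, sin263°) = (-0.2437, -1.9851)
|BD| = 7.5108
circle(B,9.00) ∩ circle(D,7.00): a=5.8857, h=6.8087
  candidates: C₊=(3.6331,6.1371) cross=51.139; C₋=(7.2322,-6.9961) cross=-51.139
  mode + wants cross > 0 → take C=(3.6331,6.1371) (cross=51.139)
ex = (C−B)/|BC| = (0.4308,0.9025); ey = (-0.9025,0.4308)
P = B + 2.36·ex + -1.85·ey = (2.4424,-0.6522)

2.44 -0.65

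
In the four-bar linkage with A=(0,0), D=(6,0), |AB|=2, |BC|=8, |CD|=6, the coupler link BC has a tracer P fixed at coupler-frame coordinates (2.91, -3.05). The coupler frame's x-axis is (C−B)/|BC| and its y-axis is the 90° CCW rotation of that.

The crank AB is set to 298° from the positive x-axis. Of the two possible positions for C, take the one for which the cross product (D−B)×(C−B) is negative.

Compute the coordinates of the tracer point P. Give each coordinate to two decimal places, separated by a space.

1.98 -5.85

A=(0,0), D=(6.00,0)
B = A + 2.00·(cos298°, sin298°) = (0.9389, -1.7659)
|BD| = 5.3603
circle(B,8.00) ∩ circle(D,6.00): a=5.2919, h=5.9996
  candidates: C₊=(3.9590,5.6422) cross=32.160; C₋=(7.9120,-5.6872) cross=-32.160
  mode - wants cross < 0 → take C=(7.9120,-5.6872) (cross=-32.160)
ex = (C−B)/|BC| = (0.8716,-0.4902); ey = (0.4902,0.8716)
P = B + 2.91·ex + -3.05·ey = (1.9804,-5.8507)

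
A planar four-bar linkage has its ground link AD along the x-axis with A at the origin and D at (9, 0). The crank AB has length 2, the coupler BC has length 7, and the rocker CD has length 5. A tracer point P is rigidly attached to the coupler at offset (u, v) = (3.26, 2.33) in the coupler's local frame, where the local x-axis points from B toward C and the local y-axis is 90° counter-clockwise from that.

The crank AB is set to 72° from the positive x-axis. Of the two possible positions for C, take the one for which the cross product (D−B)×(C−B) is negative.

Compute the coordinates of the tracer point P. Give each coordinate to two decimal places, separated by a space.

4.53 1.01

A=(0,0), D=(9.00,0)
B = A + 2.00·(cos72°, sin72°) = (0.6180, 1.9021)
|BD| = 8.5951
circle(B,7.00) ∩ circle(D,5.00): a=5.6937, h=4.0721
  candidates: C₊=(7.0717,4.6132) cross=35.000; C₋=(5.2694,-3.3290) cross=-35.000
  mode - wants cross < 0 → take C=(5.2694,-3.3290) (cross=-35.000)
ex = (C−B)/|BC| = (0.6645,-0.7473); ey = (0.7473,0.6645)
P = B + 3.26·ex + 2.33·ey = (4.5255,1.0141)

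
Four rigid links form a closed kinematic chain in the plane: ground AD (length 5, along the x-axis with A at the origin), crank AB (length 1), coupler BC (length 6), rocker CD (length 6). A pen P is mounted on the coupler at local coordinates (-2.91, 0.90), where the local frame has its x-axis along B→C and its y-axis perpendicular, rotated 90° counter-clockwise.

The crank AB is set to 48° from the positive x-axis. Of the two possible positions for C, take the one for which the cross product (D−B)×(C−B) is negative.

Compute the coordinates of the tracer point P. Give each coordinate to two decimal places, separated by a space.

0.96 3.78

A=(0,0), D=(5.00,0)
B = A + 1.00·(cos48°, sin48°) = (0.6691, 0.7431)
|BD| = 4.3942
circle(B,6.00) ∩ circle(D,6.00): a=2.1971, h=5.5833
  candidates: C₊=(3.7788,5.8744) cross=24.534; C₋=(1.8903,-5.1313) cross=-24.534
  mode - wants cross < 0 → take C=(1.8903,-5.1313) (cross=-24.534)
ex = (C−B)/|BC| = (0.2035,-0.9791); ey = (0.9791,0.2035)
P = B + -2.91·ex + 0.90·ey = (0.9580,3.7754)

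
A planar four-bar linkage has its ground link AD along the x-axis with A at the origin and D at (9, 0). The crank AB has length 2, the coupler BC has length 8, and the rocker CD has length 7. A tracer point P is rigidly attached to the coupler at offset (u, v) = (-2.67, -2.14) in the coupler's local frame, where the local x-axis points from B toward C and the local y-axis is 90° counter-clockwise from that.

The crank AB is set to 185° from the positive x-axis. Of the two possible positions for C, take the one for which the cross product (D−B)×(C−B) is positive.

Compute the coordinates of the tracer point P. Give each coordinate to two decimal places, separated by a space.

A=(0,0), D=(9.00,0)
B = A + 2.00·(cos185°, sin185°) = (-1.9924, -0.1743)
|BD| = 10.9938
circle(B,8.00) ∩ circle(D,7.00): a=6.1791, h=5.0812
  candidates: C₊=(4.1054,5.0042) cross=55.862; C₋=(4.2665,-5.1569) cross=-55.862
  mode + wants cross > 0 → take C=(4.1054,5.0042) (cross=55.862)
ex = (C−B)/|BC| = (0.7622,0.6473); ey = (-0.6473,0.7622)
P = B + -2.67·ex + -2.14·ey = (-2.6422,-3.5338)

-2.64 -3.53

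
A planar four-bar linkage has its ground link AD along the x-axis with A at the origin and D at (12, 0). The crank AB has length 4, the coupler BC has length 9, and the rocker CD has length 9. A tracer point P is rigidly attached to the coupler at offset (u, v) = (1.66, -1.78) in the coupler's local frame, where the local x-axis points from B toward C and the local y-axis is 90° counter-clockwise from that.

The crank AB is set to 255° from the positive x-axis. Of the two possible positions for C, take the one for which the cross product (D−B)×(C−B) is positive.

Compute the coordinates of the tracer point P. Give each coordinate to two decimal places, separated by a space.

A=(0,0), D=(12.00,0)
B = A + 4.00·(cos255°, sin255°) = (-1.0353, -3.8637)
|BD| = 13.5958
circle(B,9.00) ∩ circle(D,9.00): a=6.7979, h=5.8982
  candidates: C₊=(3.8062,3.7231) cross=80.190; C₋=(7.1585,-7.5868) cross=-80.190
  mode + wants cross > 0 → take C=(3.8062,3.7231) (cross=80.190)
ex = (C−B)/|BC| = (0.5379,0.8430); ey = (-0.8430,0.5379)
P = B + 1.66·ex + -1.78·ey = (1.3582,-3.4219)

1.36 -3.42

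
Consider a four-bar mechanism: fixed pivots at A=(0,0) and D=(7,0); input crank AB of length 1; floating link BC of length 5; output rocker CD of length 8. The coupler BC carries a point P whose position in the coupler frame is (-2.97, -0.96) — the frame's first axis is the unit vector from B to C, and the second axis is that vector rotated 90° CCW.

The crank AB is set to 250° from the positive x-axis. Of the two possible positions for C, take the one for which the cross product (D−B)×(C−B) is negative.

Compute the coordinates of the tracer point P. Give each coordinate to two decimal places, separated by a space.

-2.24 1.54

A=(0,0), D=(7.00,0)
B = A + 1.00·(cos250°, sin250°) = (-0.3420, -0.9397)
|BD| = 7.4019
circle(B,5.00) ∩ circle(D,8.00): a=1.0665, h=4.8849
  candidates: C₊=(0.0957,4.0411) cross=36.158; C₋=(1.3360,-5.6497) cross=-36.158
  mode - wants cross < 0 → take C=(1.3360,-5.6497) (cross=-36.158)
ex = (C−B)/|BC| = (0.3356,-0.9420); ey = (0.9420,0.3356)
P = B + -2.97·ex + -0.96·ey = (-2.2431,1.5359)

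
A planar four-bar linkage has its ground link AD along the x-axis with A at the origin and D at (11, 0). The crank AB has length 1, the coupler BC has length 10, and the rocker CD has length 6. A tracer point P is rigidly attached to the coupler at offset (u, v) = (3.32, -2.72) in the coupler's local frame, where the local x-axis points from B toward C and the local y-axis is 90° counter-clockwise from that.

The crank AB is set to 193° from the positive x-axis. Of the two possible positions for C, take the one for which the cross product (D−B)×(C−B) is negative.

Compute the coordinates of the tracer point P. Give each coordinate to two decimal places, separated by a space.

0.62 -4.21

A=(0,0), D=(11.00,0)
B = A + 1.00·(cos193°, sin193°) = (-0.9744, -0.2250)
|BD| = 11.9765
circle(B,10.00) ∩ circle(D,6.00): a=8.6601, h=5.0002
  candidates: C₊=(7.5903,4.9370) cross=59.885; C₋=(7.7782,-5.0616) cross=-59.885
  mode - wants cross < 0 → take C=(7.7782,-5.0616) (cross=-59.885)
ex = (C−B)/|BC| = (0.8753,-0.4837); ey = (0.4837,0.8753)
P = B + 3.32·ex + -2.72·ey = (0.6159,-4.2114)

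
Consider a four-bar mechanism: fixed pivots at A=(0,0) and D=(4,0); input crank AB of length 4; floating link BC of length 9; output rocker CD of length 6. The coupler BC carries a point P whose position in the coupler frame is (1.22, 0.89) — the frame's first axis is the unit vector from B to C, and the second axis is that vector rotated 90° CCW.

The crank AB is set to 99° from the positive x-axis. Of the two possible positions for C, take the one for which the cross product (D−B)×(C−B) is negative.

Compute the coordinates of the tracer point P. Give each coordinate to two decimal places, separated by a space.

0.43 2.87

A=(0,0), D=(4.00,0)
B = A + 4.00·(cos99°, sin99°) = (-0.6257, 3.9508)
|BD| = 6.0832
circle(B,9.00) ∩ circle(D,6.00): a=6.7403, h=5.9639
  candidates: C₊=(8.3729,4.1083) cross=36.280; C₋=(0.6264,-4.9617) cross=-36.280
  mode - wants cross < 0 → take C=(0.6264,-4.9617) (cross=-36.280)
ex = (C−B)/|BC| = (0.1391,-0.9903); ey = (0.9903,0.1391)
P = B + 1.22·ex + 0.89·ey = (0.4253,2.8664)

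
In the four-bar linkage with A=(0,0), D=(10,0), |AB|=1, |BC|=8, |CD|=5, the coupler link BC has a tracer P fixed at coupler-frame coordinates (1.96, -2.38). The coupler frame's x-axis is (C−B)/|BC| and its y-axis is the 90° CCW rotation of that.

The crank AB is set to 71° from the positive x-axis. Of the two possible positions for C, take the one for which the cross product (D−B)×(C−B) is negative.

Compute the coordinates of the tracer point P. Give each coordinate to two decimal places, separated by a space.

0.49 -2.13

A=(0,0), D=(10.00,0)
B = A + 1.00·(cos71°, sin71°) = (0.3256, 0.9455)
|BD| = 9.7205
circle(B,8.00) ∩ circle(D,5.00): a=6.8663, h=4.1053
  candidates: C₊=(7.5587,4.3635) cross=39.906; C₋=(6.7600,-3.8082) cross=-39.906
  mode - wants cross < 0 → take C=(6.7600,-3.8082) (cross=-39.906)
ex = (C−B)/|BC| = (0.8043,-0.5942); ey = (0.5942,0.8043)
P = B + 1.96·ex + -2.38·ey = (0.4878,-2.1334)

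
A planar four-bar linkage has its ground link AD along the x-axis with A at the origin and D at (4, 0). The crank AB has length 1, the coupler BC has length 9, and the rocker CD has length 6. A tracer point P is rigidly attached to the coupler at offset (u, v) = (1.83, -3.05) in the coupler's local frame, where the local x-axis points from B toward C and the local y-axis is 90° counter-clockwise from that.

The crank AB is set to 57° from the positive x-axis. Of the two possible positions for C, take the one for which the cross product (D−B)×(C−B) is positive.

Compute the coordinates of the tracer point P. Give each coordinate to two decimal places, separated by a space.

2.97 -1.76

A=(0,0), D=(4.00,0)
B = A + 1.00·(cos57°, sin57°) = (0.5446, 0.8387)
|BD| = 3.5557
circle(B,9.00) ∩ circle(D,6.00): a=8.1057, h=3.9111
  candidates: C₊=(9.3442,2.7276) cross=13.907; C₋=(7.4992,-4.8740) cross=-13.907
  mode + wants cross > 0 → take C=(9.3442,2.7276) (cross=13.907)
ex = (C−B)/|BC| = (0.9777,0.2099); ey = (-0.2099,0.9777)
P = B + 1.83·ex + -3.05·ey = (2.9740,-1.7593)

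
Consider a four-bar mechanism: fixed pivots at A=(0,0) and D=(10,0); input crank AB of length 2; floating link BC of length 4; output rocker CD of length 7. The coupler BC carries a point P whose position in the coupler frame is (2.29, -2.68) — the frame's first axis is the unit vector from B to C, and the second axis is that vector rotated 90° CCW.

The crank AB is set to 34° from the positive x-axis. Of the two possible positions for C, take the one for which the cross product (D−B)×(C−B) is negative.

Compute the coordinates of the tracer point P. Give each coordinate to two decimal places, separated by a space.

A=(0,0), D=(10.00,0)
B = A + 2.00·(cos34°, sin34°) = (1.6581, 1.1184)
|BD| = 8.4166
circle(B,4.00) ∩ circle(D,7.00): a=2.2479, h=3.3086
  candidates: C₊=(4.3257,4.0990) cross=27.847; C₋=(3.4464,-2.4596) cross=-27.847
  mode - wants cross < 0 → take C=(3.4464,-2.4596) (cross=-27.847)
ex = (C−B)/|BC| = (0.4471,-0.8945); ey = (0.8945,0.4471)
P = B + 2.29·ex + -2.68·ey = (0.2846,-2.1282)

0.28 -2.13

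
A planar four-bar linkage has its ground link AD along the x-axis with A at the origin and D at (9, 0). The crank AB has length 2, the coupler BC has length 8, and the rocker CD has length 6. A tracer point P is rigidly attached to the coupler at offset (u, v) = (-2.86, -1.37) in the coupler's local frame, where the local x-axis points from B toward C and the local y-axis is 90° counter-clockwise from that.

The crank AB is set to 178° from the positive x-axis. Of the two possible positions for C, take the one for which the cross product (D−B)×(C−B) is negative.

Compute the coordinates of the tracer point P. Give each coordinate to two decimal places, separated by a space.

-5.15 0.45

A=(0,0), D=(9.00,0)
B = A + 2.00·(cos178°, sin178°) = (-1.9988, 0.0698)
|BD| = 10.9990
circle(B,8.00) ∩ circle(D,6.00): a=6.7723, h=4.2586
  candidates: C₊=(4.8005,4.2853) cross=46.840; C₋=(4.7464,-4.2317) cross=-46.840
  mode - wants cross < 0 → take C=(4.7464,-4.2317) (cross=-46.840)
ex = (C−B)/|BC| = (0.8431,-0.5377); ey = (0.5377,0.8431)
P = B + -2.86·ex + -1.37·ey = (-5.1468,0.4525)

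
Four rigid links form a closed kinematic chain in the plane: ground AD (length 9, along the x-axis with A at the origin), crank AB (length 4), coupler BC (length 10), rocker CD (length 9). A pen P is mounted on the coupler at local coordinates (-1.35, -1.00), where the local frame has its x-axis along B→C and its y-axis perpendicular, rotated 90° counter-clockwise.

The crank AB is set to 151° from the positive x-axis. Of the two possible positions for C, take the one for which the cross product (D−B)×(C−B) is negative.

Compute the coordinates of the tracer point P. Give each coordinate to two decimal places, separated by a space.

-5.10 2.44

A=(0,0), D=(9.00,0)
B = A + 4.00·(cos151°, sin151°) = (-3.4985, 1.9392)
|BD| = 12.6480
circle(B,10.00) ∩ circle(D,9.00): a=7.0751, h=7.0670
  candidates: C₊=(4.5765,7.8379) cross=89.384; C₋=(2.4094,-6.1290) cross=-89.384
  mode - wants cross < 0 → take C=(2.4094,-6.1290) (cross=-89.384)
ex = (C−B)/|BC| = (0.5908,-0.8068); ey = (0.8068,0.5908)
P = B + -1.35·ex + -1.00·ey = (-5.1029,2.4377)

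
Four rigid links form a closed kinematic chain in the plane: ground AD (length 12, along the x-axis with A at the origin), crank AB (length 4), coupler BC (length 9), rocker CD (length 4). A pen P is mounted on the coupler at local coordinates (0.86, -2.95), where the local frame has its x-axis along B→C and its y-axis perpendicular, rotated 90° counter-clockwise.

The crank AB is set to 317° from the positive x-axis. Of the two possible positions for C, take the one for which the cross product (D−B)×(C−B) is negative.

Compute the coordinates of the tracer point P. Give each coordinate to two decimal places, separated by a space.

3.36 -5.77

A=(0,0), D=(12.00,0)
B = A + 4.00·(cos317°, sin317°) = (2.9254, -2.7280)
|BD| = 9.4758
circle(B,9.00) ∩ circle(D,4.00): a=8.1677, h=3.7801
  candidates: C₊=(9.6591,3.2434) cross=35.819; C₋=(11.8356,-3.9966) cross=-35.819
  mode - wants cross < 0 → take C=(11.8356,-3.9966) (cross=-35.819)
ex = (C−B)/|BC| = (0.9900,-0.1410); ey = (0.1410,0.9900)
P = B + 0.86·ex + -2.95·ey = (3.3610,-5.7698)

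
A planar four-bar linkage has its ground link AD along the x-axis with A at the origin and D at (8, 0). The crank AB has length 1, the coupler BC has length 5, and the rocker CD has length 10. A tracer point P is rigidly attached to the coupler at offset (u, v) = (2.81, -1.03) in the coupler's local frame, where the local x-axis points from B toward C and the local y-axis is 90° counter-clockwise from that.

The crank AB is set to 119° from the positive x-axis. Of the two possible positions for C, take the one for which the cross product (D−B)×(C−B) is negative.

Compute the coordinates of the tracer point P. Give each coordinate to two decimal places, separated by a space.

A=(0,0), D=(8.00,0)
B = A + 1.00·(cos119°, sin119°) = (-0.4848, 0.8746)
|BD| = 8.5298
circle(B,5.00) ∩ circle(D,10.00): a=-0.1315, h=4.9983
  candidates: C₊=(-0.1031,5.8600) cross=42.634; C₋=(-1.1281,-4.0838) cross=-42.634
  mode - wants cross < 0 → take C=(-1.1281,-4.0838) (cross=-42.634)
ex = (C−B)/|BC| = (-0.1287,-0.9917); ey = (0.9917,-0.1287)
P = B + 2.81·ex + -1.03·ey = (-1.8678,-1.7795)

-1.87 -1.78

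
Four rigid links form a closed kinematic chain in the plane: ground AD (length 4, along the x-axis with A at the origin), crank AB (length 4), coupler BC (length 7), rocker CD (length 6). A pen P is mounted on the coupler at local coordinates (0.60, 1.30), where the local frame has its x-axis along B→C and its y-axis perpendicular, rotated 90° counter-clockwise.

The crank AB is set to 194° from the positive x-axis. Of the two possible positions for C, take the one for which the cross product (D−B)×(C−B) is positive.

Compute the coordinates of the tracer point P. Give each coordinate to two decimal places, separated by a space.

A=(0,0), D=(4.00,0)
B = A + 4.00·(cos194°, sin194°) = (-3.8812, -0.9677)
|BD| = 7.9404
circle(B,7.00) ∩ circle(D,6.00): a=4.7888, h=5.1056
  candidates: C₊=(0.2497,4.6835) cross=40.541; C₋=(1.4941,-5.4517) cross=-40.541
  mode + wants cross > 0 → take C=(0.2497,4.6835) (cross=40.541)
ex = (C−B)/|BC| = (0.5901,0.8073); ey = (-0.8073,0.5901)
P = B + 0.60·ex + 1.30·ey = (-4.5766,0.2839)

-4.58 0.28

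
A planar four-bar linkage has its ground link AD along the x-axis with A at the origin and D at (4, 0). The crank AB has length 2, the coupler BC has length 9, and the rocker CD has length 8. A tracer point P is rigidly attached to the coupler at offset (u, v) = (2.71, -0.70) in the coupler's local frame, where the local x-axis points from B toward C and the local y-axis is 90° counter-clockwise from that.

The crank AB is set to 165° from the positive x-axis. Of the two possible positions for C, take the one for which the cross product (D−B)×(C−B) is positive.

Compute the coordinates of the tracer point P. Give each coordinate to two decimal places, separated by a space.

A=(0,0), D=(4.00,0)
B = A + 2.00·(cos165°, sin165°) = (-1.9319, 0.5176)
|BD| = 5.9544
circle(B,9.00) ∩ circle(D,8.00): a=4.4047, h=7.8485
  candidates: C₊=(3.1385,7.9535) cross=46.733; C₋=(1.7739,-7.6840) cross=-46.733
  mode + wants cross > 0 → take C=(3.1385,7.9535) (cross=46.733)
ex = (C−B)/|BC| = (0.5634,0.8262); ey = (-0.8262,0.5634)
P = B + 2.71·ex + -0.70·ey = (0.1732,2.3623)

0.17 2.36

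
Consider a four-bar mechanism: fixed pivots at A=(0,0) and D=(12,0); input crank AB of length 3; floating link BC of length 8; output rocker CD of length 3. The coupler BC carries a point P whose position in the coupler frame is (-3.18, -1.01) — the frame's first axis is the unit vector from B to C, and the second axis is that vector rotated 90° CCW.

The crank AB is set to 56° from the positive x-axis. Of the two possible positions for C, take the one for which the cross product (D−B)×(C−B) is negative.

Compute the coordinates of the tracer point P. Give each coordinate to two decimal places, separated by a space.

A=(0,0), D=(12.00,0)
B = A + 3.00·(cos56°, sin56°) = (1.6776, 2.4871)
|BD| = 10.6178
circle(B,8.00) ∩ circle(D,3.00): a=7.8989, h=1.2679
  candidates: C₊=(9.6537,1.8695) cross=13.462; C₋=(9.0597,-0.5957) cross=-13.462
  mode - wants cross < 0 → take C=(9.0597,-0.5957) (cross=-13.462)
ex = (C−B)/|BC| = (0.9228,-0.3854); ey = (0.3854,0.9228)
P = B + -3.18·ex + -1.01·ey = (-1.6460,2.7805)

-1.65 2.78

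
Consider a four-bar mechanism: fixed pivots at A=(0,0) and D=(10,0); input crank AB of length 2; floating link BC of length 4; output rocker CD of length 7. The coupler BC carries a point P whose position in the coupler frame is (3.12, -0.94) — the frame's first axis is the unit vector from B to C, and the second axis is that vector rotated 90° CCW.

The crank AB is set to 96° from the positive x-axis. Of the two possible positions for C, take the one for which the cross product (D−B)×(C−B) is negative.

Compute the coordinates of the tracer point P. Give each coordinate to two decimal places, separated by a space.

A=(0,0), D=(10.00,0)
B = A + 2.00·(cos96°, sin96°) = (-0.2091, 1.9890)
|BD| = 10.4010
circle(B,4.00) ∩ circle(D,7.00): a=3.6141, h=1.7141
  candidates: C₊=(3.6662,2.9803) cross=17.828; C₋=(3.0106,-0.3846) cross=-17.828
  mode - wants cross < 0 → take C=(3.0106,-0.3846) (cross=-17.828)
ex = (C−B)/|BC| = (0.8049,-0.5934); ey = (0.5934,0.8049)
P = B + 3.12·ex + -0.94·ey = (1.7445,-0.6190)

1.74 -0.62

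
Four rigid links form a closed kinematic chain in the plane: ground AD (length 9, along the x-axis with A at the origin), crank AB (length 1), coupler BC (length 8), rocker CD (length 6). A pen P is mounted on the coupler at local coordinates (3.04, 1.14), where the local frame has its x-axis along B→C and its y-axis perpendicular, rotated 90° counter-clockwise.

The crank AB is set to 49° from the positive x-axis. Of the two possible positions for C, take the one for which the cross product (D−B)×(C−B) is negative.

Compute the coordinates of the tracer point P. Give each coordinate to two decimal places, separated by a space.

A=(0,0), D=(9.00,0)
B = A + 1.00·(cos49°, sin49°) = (0.6561, 0.7547)
|BD| = 8.3780
circle(B,8.00) ∩ circle(D,6.00): a=5.8600, h=5.4461
  candidates: C₊=(6.9829,5.6508) cross=45.627; C₋=(6.0017,-5.1971) cross=-45.627
  mode - wants cross < 0 → take C=(6.0017,-5.1971) (cross=-45.627)
ex = (C−B)/|BC| = (0.6682,-0.7440); ey = (0.7440,0.6682)
P = B + 3.04·ex + 1.14·ey = (3.5355,-0.7452)

3.54 -0.75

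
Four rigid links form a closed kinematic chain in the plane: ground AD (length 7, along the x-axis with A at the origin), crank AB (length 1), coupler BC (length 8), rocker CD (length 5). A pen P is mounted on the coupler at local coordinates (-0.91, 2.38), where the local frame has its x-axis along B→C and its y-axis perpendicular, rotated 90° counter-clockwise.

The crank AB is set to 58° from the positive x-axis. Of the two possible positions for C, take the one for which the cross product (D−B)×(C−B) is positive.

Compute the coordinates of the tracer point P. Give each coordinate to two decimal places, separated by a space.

A=(0,0), D=(7.00,0)
B = A + 1.00·(cos58°, sin58°) = (0.5299, 0.8480)
|BD| = 6.5254
circle(B,8.00) ∩ circle(D,5.00): a=6.2510, h=4.9925
  candidates: C₊=(7.3768,4.9858) cross=32.578; C₋=(6.0791,-4.9145) cross=-32.578
  mode + wants cross > 0 → take C=(7.3768,4.9858) (cross=32.578)
ex = (C−B)/|BC| = (0.8559,0.5172); ey = (-0.5172,0.8559)
P = B + -0.91·ex + 2.38·ey = (-1.4799,2.4143)

-1.48 2.41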